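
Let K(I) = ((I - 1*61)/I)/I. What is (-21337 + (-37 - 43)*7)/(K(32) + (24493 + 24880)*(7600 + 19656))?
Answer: -7474176/459335846561 ≈ -1.6272e-5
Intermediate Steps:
K(I) = (-61 + I)/I² (K(I) = ((I - 61)/I)/I = ((-61 + I)/I)/I = (-61 + I)/I²)
(-21337 + (-37 - 43)*7)/(K(32) + (24493 + 24880)*(7600 + 19656)) = (-21337 + (-37 - 43)*7)/((-61 + 32)/32² + (24493 + 24880)*(7600 + 19656)) = (-21337 - 80*7)/((1/1024)*(-29) + 49373*27256) = (-21337 - 560)/(-29/1024 + 1345710488) = -21897/1378007539683/1024 = -21897*1024/1378007539683 = -7474176/459335846561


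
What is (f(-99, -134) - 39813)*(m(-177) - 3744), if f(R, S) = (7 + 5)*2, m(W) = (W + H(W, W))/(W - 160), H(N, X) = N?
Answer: 50188810086/337 ≈ 1.4893e+8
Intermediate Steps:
m(W) = 2*W/(-160 + W) (m(W) = (W + W)/(W - 160) = (2*W)/(-160 + W) = 2*W/(-160 + W))
f(R, S) = 24 (f(R, S) = 12*2 = 24)
(f(-99, -134) - 39813)*(m(-177) - 3744) = (24 - 39813)*(2*(-177)/(-160 - 177) - 3744) = -39789*(2*(-177)/(-337) - 3744) = -39789*(2*(-177)*(-1/337) - 3744) = -39789*(354/337 - 3744) = -39789*(-1261374/337) = 50188810086/337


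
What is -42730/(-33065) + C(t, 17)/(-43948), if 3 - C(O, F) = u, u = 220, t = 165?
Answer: 377014629/290628124 ≈ 1.2972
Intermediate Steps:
C(O, F) = -217 (C(O, F) = 3 - 1*220 = 3 - 220 = -217)
-42730/(-33065) + C(t, 17)/(-43948) = -42730/(-33065) - 217/(-43948) = -42730*(-1/33065) - 217*(-1/43948) = 8546/6613 + 217/43948 = 377014629/290628124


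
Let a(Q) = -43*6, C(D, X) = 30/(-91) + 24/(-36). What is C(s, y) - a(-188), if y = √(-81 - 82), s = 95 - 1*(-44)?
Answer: 70162/273 ≈ 257.00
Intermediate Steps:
s = 139 (s = 95 + 44 = 139)
y = I*√163 (y = √(-163) = I*√163 ≈ 12.767*I)
C(D, X) = -272/273 (C(D, X) = 30*(-1/91) + 24*(-1/36) = -30/91 - ⅔ = -272/273)
a(Q) = -258
C(s, y) - a(-188) = -272/273 - 1*(-258) = -272/273 + 258 = 70162/273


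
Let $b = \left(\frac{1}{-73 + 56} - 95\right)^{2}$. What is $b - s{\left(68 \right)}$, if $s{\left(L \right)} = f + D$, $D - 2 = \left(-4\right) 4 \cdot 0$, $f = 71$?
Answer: $\frac{2590359}{289} \approx 8963.2$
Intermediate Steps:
$D = 2$ ($D = 2 + \left(-4\right) 4 \cdot 0 = 2 - 0 = 2 + 0 = 2$)
$s{\left(L \right)} = 73$ ($s{\left(L \right)} = 71 + 2 = 73$)
$b = \frac{2611456}{289}$ ($b = \left(\frac{1}{-17} - 95\right)^{2} = \left(- \frac{1}{17} - 95\right)^{2} = \left(- \frac{1616}{17}\right)^{2} = \frac{2611456}{289} \approx 9036.2$)
$b - s{\left(68 \right)} = \frac{2611456}{289} - 73 = \frac{2590359}{289}$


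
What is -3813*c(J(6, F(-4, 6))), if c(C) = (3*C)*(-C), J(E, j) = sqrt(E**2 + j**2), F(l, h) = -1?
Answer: 423243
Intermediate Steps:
c(C) = -3*C**2
-3813*c(J(6, F(-4, 6))) = -(-11439)*(sqrt(6**2 + (-1)**2))**2 = -(-11439)*(sqrt(36 + 1))**2 = -(-11439)*(sqrt(37))**2 = -(-11439)*37 = -3813*(-111) = 423243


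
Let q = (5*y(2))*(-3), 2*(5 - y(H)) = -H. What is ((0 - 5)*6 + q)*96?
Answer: -11520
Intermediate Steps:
y(H) = 5 + H/2 (y(H) = 5 - (-1)*H/2 = 5 + H/2)
q = -90 (q = (5*(5 + (½)*2))*(-3) = (5*(5 + 1))*(-3) = (5*6)*(-3) = 30*(-3) = -90)
((0 - 5)*6 + q)*96 = ((0 - 5)*6 - 90)*96 = (-5*6 - 90)*96 = (-30 - 90)*96 = -120*96 = -11520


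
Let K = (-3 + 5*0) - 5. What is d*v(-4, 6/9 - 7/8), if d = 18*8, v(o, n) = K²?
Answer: 9216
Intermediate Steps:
K = -8 (K = (-3 + 0) - 5 = -3 - 5 = -8)
v(o, n) = 64 (v(o, n) = (-8)² = 64)
d = 144
d*v(-4, 6/9 - 7/8) = 144*64 = 9216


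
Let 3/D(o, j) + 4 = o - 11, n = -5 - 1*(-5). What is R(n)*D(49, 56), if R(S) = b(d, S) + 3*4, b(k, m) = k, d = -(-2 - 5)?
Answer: 57/34 ≈ 1.6765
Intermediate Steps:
d = 7 (d = -1*(-7) = 7)
n = 0 (n = -5 + 5 = 0)
R(S) = 19 (R(S) = 7 + 3*4 = 7 + 12 = 19)
D(o, j) = 3/(-15 + o) (D(o, j) = 3/(-4 + (o - 11)) = 3/(-4 + (-11 + o)) = 3/(-15 + o))
R(n)*D(49, 56) = 19*(3/(-15 + 49)) = 19*(3/34) = 57/34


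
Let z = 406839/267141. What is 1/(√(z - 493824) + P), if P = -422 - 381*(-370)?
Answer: 12515377756/1759055286260403 - I*√3915700250510405/1759055286260403 ≈ 7.1148e-6 - 3.5573e-8*I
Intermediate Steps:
z = 135613/89047 (z = 406839*(1/267141) = 135613/89047 ≈ 1.5229)
P = 140548 (P = -422 + 140970 = 140548)
1/(√(z - 493824) + P) = 1/(√(135613/89047 - 493824) + 140548) = 1/(√(-43973410115/89047) + 140548) = 1/(I*√3915700250510405/89047 + 140548) = 1/(140548 + I*√3915700250510405/89047)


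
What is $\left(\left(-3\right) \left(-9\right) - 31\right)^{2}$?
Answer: $16$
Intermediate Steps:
$\left(\left(-3\right) \left(-9\right) - 31\right)^{2} = \left(27 - 31\right)^{2} = \left(-4\right)^{2} = 16$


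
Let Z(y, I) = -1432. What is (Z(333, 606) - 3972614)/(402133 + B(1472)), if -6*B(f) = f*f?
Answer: -11922138/123007 ≈ -96.922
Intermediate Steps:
B(f) = -f**2/6 (B(f) = -f*f/6 = -f**2/6)
(Z(333, 606) - 3972614)/(402133 + B(1472)) = (-1432 - 3972614)/(402133 - 1/6*1472**2) = -3974046/(402133 - 1/6*2166784) = -3974046/(402133 - 1083392/3) = -3974046/123007/3 = -3974046*3/123007 = -11922138/123007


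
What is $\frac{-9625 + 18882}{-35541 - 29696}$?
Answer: $- \frac{9257}{65237} \approx -0.1419$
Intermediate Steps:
$\frac{-9625 + 18882}{-35541 - 29696} = \frac{9257}{-65237} = 9257 \left(- \frac{1}{65237}\right) = - \frac{9257}{65237}$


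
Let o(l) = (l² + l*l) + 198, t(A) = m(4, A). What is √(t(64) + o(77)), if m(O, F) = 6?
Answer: √12062 ≈ 109.83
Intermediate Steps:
t(A) = 6
o(l) = 198 + 2*l² (o(l) = (l² + l²) + 198 = 2*l² + 198 = 198 + 2*l²)
√(t(64) + o(77)) = √(6 + (198 + 2*77²)) = √(6 + (198 + 2*5929)) = √(6 + (198 + 11858)) = √(6 + 12056) = √12062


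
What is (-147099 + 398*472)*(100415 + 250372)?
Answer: 14297025759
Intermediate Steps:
(-147099 + 398*472)*(100415 + 250372) = (-147099 + 187856)*350787 = 40757*350787 = 14297025759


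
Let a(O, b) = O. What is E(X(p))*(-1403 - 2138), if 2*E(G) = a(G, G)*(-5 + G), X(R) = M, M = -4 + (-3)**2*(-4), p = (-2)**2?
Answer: -3186900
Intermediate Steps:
p = 4
M = -40 (M = -4 + 9*(-4) = -4 - 36 = -40)
X(R) = -40
E(G) = G*(-5 + G)/2 (E(G) = (G*(-5 + G))/2 = G*(-5 + G)/2)
E(X(p))*(-1403 - 2138) = ((1/2)*(-40)*(-5 - 40))*(-1403 - 2138) = ((1/2)*(-40)*(-45))*(-3541) = 900*(-3541) = -3186900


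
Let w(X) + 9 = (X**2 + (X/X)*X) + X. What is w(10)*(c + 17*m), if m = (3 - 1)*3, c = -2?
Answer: 11100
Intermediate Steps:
m = 6 (m = 2*3 = 6)
w(X) = -9 + X**2 + 2*X (w(X) = -9 + ((X**2 + (X/X)*X) + X) = -9 + ((X**2 + 1*X) + X) = -9 + ((X**2 + X) + X) = -9 + ((X + X**2) + X) = -9 + (X**2 + 2*X) = -9 + X**2 + 2*X)
w(10)*(c + 17*m) = (-9 + 10**2 + 2*10)*(-2 + 17*6) = (-9 + 100 + 20)*(-2 + 102) = 111*100 = 11100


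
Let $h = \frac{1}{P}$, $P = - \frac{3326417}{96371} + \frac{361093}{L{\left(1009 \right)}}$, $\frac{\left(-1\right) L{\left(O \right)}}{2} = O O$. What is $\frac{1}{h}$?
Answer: $- \frac{6807922785057}{196226968102} \approx -34.694$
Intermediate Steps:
$L{\left(O \right)} = - 2 O^{2}$ ($L{\left(O \right)} = - 2 O O = - 2 O^{2}$)
$P = - \frac{6807922785057}{196226968102}$ ($P = - \frac{3326417}{96371} + \frac{361093}{\left(-2\right) 1009^{2}} = \left(-3326417\right) \frac{1}{96371} + \frac{361093}{\left(-2\right) 1018081} = - \frac{3326417}{96371} + \frac{361093}{-2036162} = - \frac{3326417}{96371} + 361093 \left(- \frac{1}{2036162}\right) = - \frac{3326417}{96371} - \frac{361093}{2036162} = - \frac{6807922785057}{196226968102} \approx -34.694$)
$h = - \frac{196226968102}{6807922785057}$ ($h = \frac{1}{- \frac{6807922785057}{196226968102}} = - \frac{196226968102}{6807922785057} \approx -0.028823$)
$\frac{1}{h} = \frac{1}{- \frac{196226968102}{6807922785057}} = - \frac{6807922785057}{196226968102}$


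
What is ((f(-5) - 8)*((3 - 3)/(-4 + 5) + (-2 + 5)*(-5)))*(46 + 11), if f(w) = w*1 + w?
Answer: 15390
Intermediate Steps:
f(w) = 2*w (f(w) = w + w = 2*w)
((f(-5) - 8)*((3 - 3)/(-4 + 5) + (-2 + 5)*(-5)))*(46 + 11) = ((2*(-5) - 8)*((3 - 3)/(-4 + 5) + (-2 + 5)*(-5)))*(46 + 11) = ((-10 - 8)*(0/1 + 3*(-5)))*57 = -18*(0*1 - 15)*57 = -18*(0 - 15)*57 = -18*(-15)*57 = 270*57 = 15390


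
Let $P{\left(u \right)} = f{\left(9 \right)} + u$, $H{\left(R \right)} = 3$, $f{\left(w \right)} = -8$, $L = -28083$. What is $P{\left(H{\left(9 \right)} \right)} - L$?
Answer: $28078$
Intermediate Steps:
$P{\left(u \right)} = -8 + u$
$P{\left(H{\left(9 \right)} \right)} - L = \left(-8 + 3\right) - -28083 = -5 + 28083 = 28078$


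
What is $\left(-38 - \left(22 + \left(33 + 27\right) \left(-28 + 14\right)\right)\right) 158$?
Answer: $123240$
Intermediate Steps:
$\left(-38 - \left(22 + \left(33 + 27\right) \left(-28 + 14\right)\right)\right) 158 = \left(-38 - \left(22 + 60 \left(-14\right)\right)\right) 158 = \left(-38 - -818\right) 158 = \left(-38 + \left(-22 + 840\right)\right) 158 = \left(-38 + 818\right) 158 = 780 \cdot 158 = 123240$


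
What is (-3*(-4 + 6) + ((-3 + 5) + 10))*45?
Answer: 270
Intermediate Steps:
(-3*(-4 + 6) + ((-3 + 5) + 10))*45 = (-3*2 + (2 + 10))*45 = (-6 + 12)*45 = 6*45 = 270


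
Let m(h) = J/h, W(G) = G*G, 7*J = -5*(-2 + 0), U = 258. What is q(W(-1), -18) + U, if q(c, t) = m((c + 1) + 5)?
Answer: 12652/49 ≈ 258.20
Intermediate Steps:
J = 10/7 (J = (-5*(-2 + 0))/7 = (-5*(-2))/7 = (⅐)*10 = 10/7 ≈ 1.4286)
W(G) = G²
m(h) = 10/(7*h)
q(c, t) = 10/(7*(6 + c)) (q(c, t) = 10/(7*((c + 1) + 5)) = 10/(7*((1 + c) + 5)) = 10/(7*(6 + c)))
q(W(-1), -18) + U = 10/(7*(6 + (-1)²)) + 258 = 10/(7*(6 + 1)) + 258 = (10/7)/7 + 258 = (10/7)*(⅐) + 258 = 10/49 + 258 = 12652/49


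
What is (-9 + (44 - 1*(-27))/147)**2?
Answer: 1567504/21609 ≈ 72.539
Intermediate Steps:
(-9 + (44 - 1*(-27))/147)**2 = (-9 + (44 + 27)*(1/147))**2 = (-9 + 71*(1/147))**2 = (-9 + 71/147)**2 = (-1252/147)**2 = 1567504/21609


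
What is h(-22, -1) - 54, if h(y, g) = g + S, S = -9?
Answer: -64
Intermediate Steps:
h(y, g) = -9 + g (h(y, g) = g - 9 = -9 + g)
h(-22, -1) - 54 = (-9 - 1) - 54 = -10 - 54 = -64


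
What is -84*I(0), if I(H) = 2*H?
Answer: 0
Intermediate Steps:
-84*I(0) = -168*0 = -84*0 = 0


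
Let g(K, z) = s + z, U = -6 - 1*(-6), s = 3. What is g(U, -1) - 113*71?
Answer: -8021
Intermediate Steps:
U = 0 (U = -6 + 6 = 0)
g(K, z) = 3 + z
g(U, -1) - 113*71 = (3 - 1) - 113*71 = 2 - 8023 = -8021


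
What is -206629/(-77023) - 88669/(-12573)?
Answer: 9427498804/968410179 ≈ 9.7350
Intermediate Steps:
-206629/(-77023) - 88669/(-12573) = -206629*(-1/77023) - 88669*(-1/12573) = 206629/77023 + 88669/12573 = 9427498804/968410179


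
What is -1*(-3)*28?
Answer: 84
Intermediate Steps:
-1*(-3)*28 = 3*28 = 84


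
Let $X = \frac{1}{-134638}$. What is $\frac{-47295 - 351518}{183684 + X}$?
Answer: $- \frac{53695384694}{24730846391} \approx -2.1712$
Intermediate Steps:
$X = - \frac{1}{134638} \approx -7.4273 \cdot 10^{-6}$
$\frac{-47295 - 351518}{183684 + X} = \frac{-47295 - 351518}{183684 - \frac{1}{134638}} = - \frac{398813}{\frac{24730846391}{134638}} = \left(-398813\right) \frac{134638}{24730846391} = - \frac{53695384694}{24730846391}$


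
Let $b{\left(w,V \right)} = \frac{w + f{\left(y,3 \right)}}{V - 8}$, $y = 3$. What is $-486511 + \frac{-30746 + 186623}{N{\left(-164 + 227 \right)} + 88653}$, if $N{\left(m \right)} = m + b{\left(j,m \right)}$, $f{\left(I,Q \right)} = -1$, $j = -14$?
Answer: $- \frac{158257078152}{325291} \approx -4.8651 \cdot 10^{5}$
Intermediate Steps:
$b{\left(w,V \right)} = \frac{-1 + w}{-8 + V}$ ($b{\left(w,V \right)} = \frac{w - 1}{V - 8} = \frac{-1 + w}{-8 + V}$)
$N{\left(m \right)} = m - \frac{15}{-8 + m}$ ($N{\left(m \right)} = m + \frac{-1 - 14}{-8 + m} = m + \frac{1}{-8 + m} \left(-15\right) = m - \frac{15}{-8 + m}$)
$-486511 + \frac{-30746 + 186623}{N{\left(-164 + 227 \right)} + 88653} = -486511 + \frac{-30746 + 186623}{\frac{-15 + \left(-164 + 227\right) \left(-8 + \left(-164 + 227\right)\right)}{-8 + \left(-164 + 227\right)} + 88653} = -486511 + \frac{155877}{\frac{-15 + 63 \left(-8 + 63\right)}{-8 + 63} + 88653} = -486511 + \frac{155877}{\frac{-15 + 63 \cdot 55}{55} + 88653} = -486511 + \frac{155877}{\frac{-15 + 3465}{55} + 88653} = -486511 + \frac{155877}{\frac{1}{55} \cdot 3450 + 88653} = -486511 + \frac{155877}{\frac{690}{11} + 88653} = -486511 + \frac{155877}{\frac{975873}{11}} = -486511 + 155877 \cdot \frac{11}{975873} = -486511 + \frac{571549}{325291} = - \frac{158257078152}{325291}$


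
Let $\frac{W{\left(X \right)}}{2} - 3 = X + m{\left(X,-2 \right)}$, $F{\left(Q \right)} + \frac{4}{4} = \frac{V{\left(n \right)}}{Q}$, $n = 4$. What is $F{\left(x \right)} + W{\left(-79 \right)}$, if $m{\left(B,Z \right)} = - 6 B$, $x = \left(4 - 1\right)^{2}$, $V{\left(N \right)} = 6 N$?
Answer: $\frac{2393}{3} \approx 797.67$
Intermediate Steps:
$x = 9$ ($x = 3^{2} = 9$)
$F{\left(Q \right)} = -1 + \frac{24}{Q}$ ($F{\left(Q \right)} = -1 + \frac{6 \cdot 4}{Q} = -1 + \frac{24}{Q}$)
$W{\left(X \right)} = 6 - 10 X$ ($W{\left(X \right)} = 6 + 2 \left(X - 6 X\right) = 6 + 2 \left(- 5 X\right) = 6 - 10 X$)
$F{\left(x \right)} + W{\left(-79 \right)} = \frac{24 - 9}{9} + \left(6 - -790\right) = \frac{24 - 9}{9} + \left(6 + 790\right) = \frac{1}{9} \cdot 15 + 796 = \frac{5}{3} + 796 = \frac{2393}{3}$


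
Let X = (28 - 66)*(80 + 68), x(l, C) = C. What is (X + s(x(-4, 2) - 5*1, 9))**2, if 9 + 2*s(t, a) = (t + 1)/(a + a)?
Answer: 2566131649/81 ≈ 3.1681e+7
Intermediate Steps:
X = -5624 (X = -38*148 = -5624)
s(t, a) = -9/2 + (1 + t)/(4*a) (s(t, a) = -9/2 + ((t + 1)/(a + a))/2 = -9/2 + ((1 + t)/((2*a)))/2 = -9/2 + ((1 + t)*(1/(2*a)))/2 = -9/2 + ((1 + t)/(2*a))/2 = -9/2 + (1 + t)/(4*a))
(X + s(x(-4, 2) - 5*1, 9))**2 = (-5624 + (1/4)*(1 + (2 - 5*1) - 18*9)/9)**2 = (-5624 + (1/4)*(1/9)*(1 + (2 - 5) - 162))**2 = (-5624 + (1/4)*(1/9)*(1 - 3 - 162))**2 = (-5624 + (1/4)*(1/9)*(-164))**2 = (-5624 - 41/9)**2 = (-50657/9)**2 = 2566131649/81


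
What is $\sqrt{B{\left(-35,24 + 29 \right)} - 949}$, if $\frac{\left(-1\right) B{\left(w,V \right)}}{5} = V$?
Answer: $i \sqrt{1214} \approx 34.843 i$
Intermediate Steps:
$B{\left(w,V \right)} = - 5 V$
$\sqrt{B{\left(-35,24 + 29 \right)} - 949} = \sqrt{- 5 \left(24 + 29\right) - 949} = \sqrt{\left(-5\right) 53 - 949} = \sqrt{-265 - 949} = \sqrt{-1214} = i \sqrt{1214}$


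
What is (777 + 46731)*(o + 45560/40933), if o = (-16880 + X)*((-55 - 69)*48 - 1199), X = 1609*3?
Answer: 167610902090523372/40933 ≈ 4.0948e+12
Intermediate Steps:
X = 4827
o = 86191003 (o = (-16880 + 4827)*((-55 - 69)*48 - 1199) = -12053*(-124*48 - 1199) = -12053*(-5952 - 1199) = -12053*(-7151) = 86191003)
(777 + 46731)*(o + 45560/40933) = (777 + 46731)*(86191003 + 45560/40933) = 47508*(86191003 + 45560*(1/40933)) = 47508*(86191003 + 45560/40933) = 47508*(3528056371359/40933) = 167610902090523372/40933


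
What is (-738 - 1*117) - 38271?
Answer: -39126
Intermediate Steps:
(-738 - 1*117) - 38271 = (-738 - 117) - 38271 = -855 - 38271 = -39126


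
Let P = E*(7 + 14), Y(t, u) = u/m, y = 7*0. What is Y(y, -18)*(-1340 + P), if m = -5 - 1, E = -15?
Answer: -4965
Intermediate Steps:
m = -6
y = 0
Y(t, u) = -u/6 (Y(t, u) = u/(-6) = u*(-⅙) = -u/6)
P = -315 (P = -15*(7 + 14) = -15*21 = -315)
Y(y, -18)*(-1340 + P) = (-⅙*(-18))*(-1340 - 315) = 3*(-1655) = -4965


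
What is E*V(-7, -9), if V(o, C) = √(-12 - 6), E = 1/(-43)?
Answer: -3*I*√2/43 ≈ -0.098666*I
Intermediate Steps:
E = -1/43 ≈ -0.023256
V(o, C) = 3*I*√2 (V(o, C) = √(-18) = 3*I*√2)
E*V(-7, -9) = -3*I*√2/43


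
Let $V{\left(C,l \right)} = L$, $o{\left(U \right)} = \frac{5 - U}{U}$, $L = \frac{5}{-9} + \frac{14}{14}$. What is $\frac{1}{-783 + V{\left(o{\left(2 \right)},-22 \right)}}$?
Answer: $- \frac{9}{7043} \approx -0.0012779$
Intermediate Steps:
$L = \frac{4}{9}$ ($L = 5 \left(- \frac{1}{9}\right) + 14 \cdot \frac{1}{14} = - \frac{5}{9} + 1 = \frac{4}{9} \approx 0.44444$)
$o{\left(U \right)} = \frac{5 - U}{U}$
$V{\left(C,l \right)} = \frac{4}{9}$
$\frac{1}{-783 + V{\left(o{\left(2 \right)},-22 \right)}} = \frac{1}{-783 + \frac{4}{9}} = \frac{1}{- \frac{7043}{9}} = - \frac{9}{7043}$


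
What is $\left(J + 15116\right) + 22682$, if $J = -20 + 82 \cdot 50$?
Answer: $41878$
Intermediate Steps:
$J = 4080$ ($J = -20 + 4100 = 4080$)
$\left(J + 15116\right) + 22682 = \left(4080 + 15116\right) + 22682 = 19196 + 22682 = 41878$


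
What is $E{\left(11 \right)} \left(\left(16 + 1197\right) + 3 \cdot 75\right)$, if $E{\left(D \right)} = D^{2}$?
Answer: $173998$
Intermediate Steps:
$E{\left(11 \right)} \left(\left(16 + 1197\right) + 3 \cdot 75\right) = 11^{2} \left(\left(16 + 1197\right) + 3 \cdot 75\right) = 121 \left(1213 + 225\right) = 121 \cdot 1438 = 173998$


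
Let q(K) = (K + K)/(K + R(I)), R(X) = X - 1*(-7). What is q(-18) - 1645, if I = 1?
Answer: -8207/5 ≈ -1641.4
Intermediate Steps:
R(X) = 7 + X (R(X) = X + 7 = 7 + X)
q(K) = 2*K/(8 + K) (q(K) = (K + K)/(K + (7 + 1)) = (2*K)/(K + 8) = (2*K)/(8 + K) = 2*K/(8 + K))
q(-18) - 1645 = 2*(-18)/(8 - 18) - 1645 = 2*(-18)/(-10) - 1645 = 2*(-18)*(-⅒) - 1645 = 18/5 - 1645 = -8207/5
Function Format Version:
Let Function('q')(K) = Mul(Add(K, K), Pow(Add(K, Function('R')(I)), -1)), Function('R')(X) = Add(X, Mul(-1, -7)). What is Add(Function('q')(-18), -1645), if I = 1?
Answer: Rational(-8207, 5) ≈ -1641.4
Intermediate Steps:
Function('R')(X) = Add(7, X) (Function('R')(X) = Add(X, 7) = Add(7, X))
Function('q')(K) = Mul(2, K, Pow(Add(8, K), -1)) (Function('q')(K) = Mul(Add(K, K), Pow(Add(K, Add(7, 1)), -1)) = Mul(Mul(2, K), Pow(Add(K, 8), -1)) = Mul(Mul(2, K), Pow(Add(8, K), -1)) = Mul(2, K, Pow(Add(8, K), -1)))
Add(Function('q')(-18), -1645) = Add(Mul(2, -18, Pow(Add(8, -18), -1)), -1645) = Add(Mul(2, -18, Pow(-10, -1)), -1645) = Add(Mul(2, -18, Rational(-1, 10)), -1645) = Add(Rational(18, 5), -1645) = Rational(-8207, 5)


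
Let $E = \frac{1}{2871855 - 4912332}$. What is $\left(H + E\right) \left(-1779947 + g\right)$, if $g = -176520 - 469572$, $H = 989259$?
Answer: $- \frac{4897105857700117138}{2040477} \approx -2.4 \cdot 10^{12}$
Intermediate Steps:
$E = - \frac{1}{2040477}$ ($E = \frac{1}{-2040477} = - \frac{1}{2040477} \approx -4.9008 \cdot 10^{-7}$)
$g = -646092$
$\left(H + E\right) \left(-1779947 + g\right) = \left(989259 - \frac{1}{2040477}\right) \left(-1779947 - 646092\right) = \frac{2018560236542}{2040477} \left(-2426039\right) = - \frac{4897105857700117138}{2040477}$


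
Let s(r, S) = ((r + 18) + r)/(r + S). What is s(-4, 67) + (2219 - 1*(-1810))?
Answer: 253837/63 ≈ 4029.2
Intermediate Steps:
s(r, S) = (18 + 2*r)/(S + r) (s(r, S) = ((18 + r) + r)/(S + r) = (18 + 2*r)/(S + r))
s(-4, 67) + (2219 - 1*(-1810)) = 2*(9 - 4)/(67 - 4) + (2219 - 1*(-1810)) = 2*5/63 + (2219 + 1810) = 2*(1/63)*5 + 4029 = 10/63 + 4029 = 253837/63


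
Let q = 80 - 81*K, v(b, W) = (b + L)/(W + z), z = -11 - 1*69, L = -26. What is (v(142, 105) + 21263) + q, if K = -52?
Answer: 638991/25 ≈ 25560.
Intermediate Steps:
z = -80 (z = -11 - 69 = -80)
v(b, W) = (-26 + b)/(-80 + W) (v(b, W) = (b - 26)/(W - 80) = (-26 + b)/(-80 + W))
q = 4292 (q = 80 - 81*(-52) = 80 + 4212 = 4292)
(v(142, 105) + 21263) + q = ((-26 + 142)/(-80 + 105) + 21263) + 4292 = (116/25 + 21263) + 4292 = 531691/25 + 4292 = 638991/25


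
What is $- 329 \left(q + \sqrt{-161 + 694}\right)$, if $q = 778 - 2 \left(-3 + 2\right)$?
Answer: $-256620 - 329 \sqrt{533} \approx -2.6422 \cdot 10^{5}$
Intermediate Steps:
$q = 780$ ($q = 778 - -2 = 778 + 2 = 780$)
$- 329 \left(q + \sqrt{-161 + 694}\right) = - 329 \left(780 + \sqrt{-161 + 694}\right) = - 329 \left(780 + \sqrt{533}\right) = -256620 - 329 \sqrt{533}$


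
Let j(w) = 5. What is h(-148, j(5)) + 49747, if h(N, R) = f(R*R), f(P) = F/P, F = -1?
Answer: 1243674/25 ≈ 49747.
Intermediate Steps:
f(P) = -1/P
h(N, R) = -1/R² (h(N, R) = -1/(R*R) = -1/(R²) = -1/R²)
h(-148, j(5)) + 49747 = -1/5² + 49747 = -1*1/25 + 49747 = -1/25 + 49747 = 1243674/25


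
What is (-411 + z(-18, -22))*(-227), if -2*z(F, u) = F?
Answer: 91254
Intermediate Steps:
z(F, u) = -F/2
(-411 + z(-18, -22))*(-227) = (-411 - ½*(-18))*(-227) = (-411 + 9)*(-227) = -402*(-227) = 91254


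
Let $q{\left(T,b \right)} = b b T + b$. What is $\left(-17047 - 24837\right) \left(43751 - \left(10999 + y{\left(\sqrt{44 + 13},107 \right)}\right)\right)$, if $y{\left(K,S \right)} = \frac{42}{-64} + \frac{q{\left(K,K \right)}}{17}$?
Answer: $- \frac{10974498035}{8} + \frac{2429272 \sqrt{57}}{17} \approx -1.3707 \cdot 10^{9}$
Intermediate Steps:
$q{\left(T,b \right)} = b + T b^{2}$ ($q{\left(T,b \right)} = b^{2} T + b = T b^{2} + b = b + T b^{2}$)
$y{\left(K,S \right)} = - \frac{21}{32} + \frac{K \left(1 + K^{2}\right)}{17}$ ($y{\left(K,S \right)} = \frac{42}{-64} + \frac{K \left(1 + K K\right)}{17} = 42 \left(- \frac{1}{64}\right) + K \left(1 + K^{2}\right) \frac{1}{17} = - \frac{21}{32} + \frac{K \left(1 + K^{2}\right)}{17}$)
$\left(-17047 - 24837\right) \left(43751 - \left(10999 + y{\left(\sqrt{44 + 13},107 \right)}\right)\right) = \left(-17047 - 24837\right) \left(43751 - \left(\frac{351947}{32} + \frac{\sqrt{44 + 13} \left(1 + \left(\sqrt{44 + 13}\right)^{2}\right)}{17}\right)\right) = - 41884 \left(43751 - \left(\frac{351947}{32} + \frac{\sqrt{57} \left(1 + \left(\sqrt{57}\right)^{2}\right)}{17}\right)\right) = - 41884 \left(43751 - \left(\frac{351947}{32} + \frac{\sqrt{57} \left(1 + 57\right)}{17}\right)\right) = - 41884 \left(43751 - \left(\frac{351947}{32} + \frac{1}{17} \sqrt{57} \cdot 58\right)\right) = - 41884 \left(43751 - \left(\frac{351947}{32} + \frac{58 \sqrt{57}}{17}\right)\right) = - 41884 \left(\frac{1048085}{32} - \frac{58 \sqrt{57}}{17}\right) = - \frac{10974498035}{8} + \frac{2429272 \sqrt{57}}{17}$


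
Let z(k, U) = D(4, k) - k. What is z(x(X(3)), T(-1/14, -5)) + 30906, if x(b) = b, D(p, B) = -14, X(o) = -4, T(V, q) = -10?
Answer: 30896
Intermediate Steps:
z(k, U) = -14 - k
z(x(X(3)), T(-1/14, -5)) + 30906 = (-14 - 1*(-4)) + 30906 = (-14 + 4) + 30906 = -10 + 30906 = 30896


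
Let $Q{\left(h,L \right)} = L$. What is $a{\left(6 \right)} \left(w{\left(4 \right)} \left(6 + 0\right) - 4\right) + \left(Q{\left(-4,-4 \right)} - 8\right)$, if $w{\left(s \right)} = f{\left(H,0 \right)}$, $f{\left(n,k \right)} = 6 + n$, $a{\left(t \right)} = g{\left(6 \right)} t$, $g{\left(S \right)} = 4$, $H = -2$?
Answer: $468$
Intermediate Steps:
$a{\left(t \right)} = 4 t$
$w{\left(s \right)} = 4$ ($w{\left(s \right)} = 6 - 2 = 4$)
$a{\left(6 \right)} \left(w{\left(4 \right)} \left(6 + 0\right) - 4\right) + \left(Q{\left(-4,-4 \right)} - 8\right) = 4 \cdot 6 \left(4 \left(6 + 0\right) - 4\right) - 12 = 24 \left(4 \cdot 6 - 4\right) - 12 = 24 \left(24 - 4\right) - 12 = 24 \cdot 20 - 12 = 480 - 12 = 468$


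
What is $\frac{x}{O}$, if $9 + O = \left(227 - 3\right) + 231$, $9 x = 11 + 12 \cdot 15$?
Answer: $\frac{191}{4014} \approx 0.047583$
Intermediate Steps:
$x = \frac{191}{9}$ ($x = \frac{11 + 12 \cdot 15}{9} = \frac{11 + 180}{9} = \frac{1}{9} \cdot 191 = \frac{191}{9} \approx 21.222$)
$O = 446$ ($O = -9 + \left(\left(227 - 3\right) + 231\right) = -9 + \left(224 + 231\right) = -9 + 455 = 446$)
$\frac{x}{O} = \frac{191}{9 \cdot 446} = \frac{191}{9} \cdot \frac{1}{446} = \frac{191}{4014}$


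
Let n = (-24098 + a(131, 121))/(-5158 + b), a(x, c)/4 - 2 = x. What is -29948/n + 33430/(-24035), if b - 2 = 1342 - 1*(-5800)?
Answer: 142873534610/56640881 ≈ 2522.4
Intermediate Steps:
b = 7144 (b = 2 + (1342 - 1*(-5800)) = 2 + (1342 + 5800) = 2 + 7142 = 7144)
a(x, c) = 8 + 4*x
n = -11783/993 (n = (-24098 + (8 + 4*131))/(-5158 + 7144) = (-24098 + (8 + 524))/1986 = (-24098 + 532)*(1/1986) = -23566*1/1986 = -11783/993 ≈ -11.866)
-29948/n + 33430/(-24035) = -29948/(-11783/993) + 33430/(-24035) = -29948*(-993/11783) + 33430*(-1/24035) = 29738364/11783 - 6686/4807 = 142873534610/56640881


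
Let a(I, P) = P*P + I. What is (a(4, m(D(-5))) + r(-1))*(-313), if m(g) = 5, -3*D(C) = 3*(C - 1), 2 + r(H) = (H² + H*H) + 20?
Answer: -15337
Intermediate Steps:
r(H) = 18 + 2*H² (r(H) = -2 + ((H² + H*H) + 20) = -2 + ((H² + H²) + 20) = -2 + (2*H² + 20) = -2 + (20 + 2*H²) = 18 + 2*H²)
D(C) = 1 - C (D(C) = -(C - 1) = -(-1 + C) = -(-3 + 3*C)/3 = 1 - C)
a(I, P) = I + P² (a(I, P) = P² + I = I + P²)
(a(4, m(D(-5))) + r(-1))*(-313) = ((4 + 5²) + (18 + 2*(-1)²))*(-313) = ((4 + 25) + (18 + 2*1))*(-313) = (29 + (18 + 2))*(-313) = (29 + 20)*(-313) = 49*(-313) = -15337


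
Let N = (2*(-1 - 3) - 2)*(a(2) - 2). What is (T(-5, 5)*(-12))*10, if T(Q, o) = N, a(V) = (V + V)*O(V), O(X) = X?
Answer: 7200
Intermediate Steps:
a(V) = 2*V² (a(V) = (V + V)*V = (2*V)*V = 2*V²)
N = -60 (N = (2*(-1 - 3) - 2)*(2*2² - 2) = (2*(-4) - 2)*(2*4 - 2) = (-8 - 2)*(8 - 2) = -10*6 = -60)
T(Q, o) = -60
(T(-5, 5)*(-12))*10 = -60*(-12)*10 = 720*10 = 7200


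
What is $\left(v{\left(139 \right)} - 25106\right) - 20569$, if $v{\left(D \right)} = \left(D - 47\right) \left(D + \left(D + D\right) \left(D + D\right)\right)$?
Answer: $7077241$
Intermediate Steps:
$v{\left(D \right)} = \left(-47 + D\right) \left(D + 4 D^{2}\right)$ ($v{\left(D \right)} = \left(-47 + D\right) \left(D + 2 D 2 D\right) = \left(-47 + D\right) \left(D + 4 D^{2}\right)$)
$\left(v{\left(139 \right)} - 25106\right) - 20569 = \left(139 \left(-47 - 25993 + 4 \cdot 139^{2}\right) - 25106\right) - 20569 = \left(139 \left(-47 - 25993 + 4 \cdot 19321\right) - 25106\right) - 20569 = \left(139 \left(-47 - 25993 + 77284\right) - 25106\right) - 20569 = \left(139 \cdot 51244 - 25106\right) - 20569 = \left(7122916 - 25106\right) - 20569 = 7097810 - 20569 = 7077241$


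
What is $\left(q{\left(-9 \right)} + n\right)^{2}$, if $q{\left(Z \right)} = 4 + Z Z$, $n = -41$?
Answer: $1936$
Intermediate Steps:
$q{\left(Z \right)} = 4 + Z^{2}$
$\left(q{\left(-9 \right)} + n\right)^{2} = \left(\left(4 + \left(-9\right)^{2}\right) - 41\right)^{2} = \left(\left(4 + 81\right) - 41\right)^{2} = \left(85 - 41\right)^{2} = 44^{2} = 1936$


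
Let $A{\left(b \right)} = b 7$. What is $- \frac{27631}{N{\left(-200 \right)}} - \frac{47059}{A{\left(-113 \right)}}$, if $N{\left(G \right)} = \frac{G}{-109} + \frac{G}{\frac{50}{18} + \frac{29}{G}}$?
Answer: $\frac{13091793798471}{30289130200} \approx 432.23$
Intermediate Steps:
$A{\left(b \right)} = 7 b$
$N{\left(G \right)} = - \frac{G}{109} + \frac{G}{\frac{25}{9} + \frac{29}{G}}$ ($N{\left(G \right)} = G \left(- \frac{1}{109}\right) + \frac{G}{50 \cdot \frac{1}{18} + \frac{29}{G}} = - \frac{G}{109} + \frac{G}{\frac{25}{9} + \frac{29}{G}}$)
$- \frac{27631}{N{\left(-200 \right)}} - \frac{47059}{A{\left(-113 \right)}} = - \frac{27631}{\frac{1}{109} \left(-200\right) \frac{1}{261 + 25 \left(-200\right)} \left(-261 + 956 \left(-200\right)\right)} - \frac{47059}{7 \left(-113\right)} = - \frac{27631}{\frac{1}{109} \left(-200\right) \frac{1}{261 - 5000} \left(-261 - 191200\right)} - \frac{47059}{-791} = - \frac{27631}{\frac{1}{109} \left(-200\right) \frac{1}{-4739} \left(-191461\right)} - - \frac{47059}{791} = - \frac{27631}{\frac{1}{109} \left(-200\right) \left(- \frac{1}{4739}\right) \left(-191461\right)} + \frac{47059}{791} = - \frac{27631}{- \frac{38292200}{516551}} + \frac{47059}{791} = \left(-27631\right) \left(- \frac{516551}{38292200}\right) + \frac{47059}{791} = \frac{14272820681}{38292200} + \frac{47059}{791} = \frac{13091793798471}{30289130200}$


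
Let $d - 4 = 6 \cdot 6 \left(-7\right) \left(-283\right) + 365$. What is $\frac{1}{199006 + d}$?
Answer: $\frac{1}{270691} \approx 3.6942 \cdot 10^{-6}$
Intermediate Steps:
$d = 71685$ ($d = 4 + \left(6 \cdot 6 \left(-7\right) \left(-283\right) + 365\right) = 4 + \left(36 \left(-7\right) \left(-283\right) + 365\right) = 4 + \left(\left(-252\right) \left(-283\right) + 365\right) = 4 + \left(71316 + 365\right) = 4 + 71681 = 71685$)
$\frac{1}{199006 + d} = \frac{1}{199006 + 71685} = \frac{1}{270691}$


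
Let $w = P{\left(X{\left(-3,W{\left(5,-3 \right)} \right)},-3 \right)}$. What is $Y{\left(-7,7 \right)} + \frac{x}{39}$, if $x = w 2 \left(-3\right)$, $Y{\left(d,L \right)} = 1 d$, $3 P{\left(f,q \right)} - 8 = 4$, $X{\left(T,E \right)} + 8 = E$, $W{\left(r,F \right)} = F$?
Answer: $- \frac{99}{13} \approx -7.6154$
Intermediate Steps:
$X{\left(T,E \right)} = -8 + E$
$P{\left(f,q \right)} = 4$ ($P{\left(f,q \right)} = \frac{8}{3} + \frac{1}{3} \cdot 4 = \frac{8}{3} + \frac{4}{3} = 4$)
$w = 4$
$Y{\left(d,L \right)} = d$
$x = -24$ ($x = 4 \cdot 2 \left(-3\right) = 8 \left(-3\right) = -24$)
$Y{\left(-7,7 \right)} + \frac{x}{39} = -7 - \frac{24}{39} = -7 - \frac{8}{13} = - \frac{99}{13}$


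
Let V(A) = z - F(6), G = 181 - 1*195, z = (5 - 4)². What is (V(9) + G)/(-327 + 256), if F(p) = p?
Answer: 19/71 ≈ 0.26761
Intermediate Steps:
z = 1 (z = 1² = 1)
G = -14 (G = 181 - 195 = -14)
V(A) = -5 (V(A) = 1 - 1*6 = 1 - 6 = -5)
(V(9) + G)/(-327 + 256) = (-5 - 14)/(-327 + 256) = -19/(-71) = -19*(-1/71) = 19/71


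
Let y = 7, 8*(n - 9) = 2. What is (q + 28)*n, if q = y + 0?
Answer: 1295/4 ≈ 323.75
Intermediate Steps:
n = 37/4 (n = 9 + (⅛)*2 = 9 + ¼ = 37/4 ≈ 9.2500)
q = 7 (q = 7 + 0 = 7)
(q + 28)*n = (7 + 28)*(37/4) = 35*(37/4) = 1295/4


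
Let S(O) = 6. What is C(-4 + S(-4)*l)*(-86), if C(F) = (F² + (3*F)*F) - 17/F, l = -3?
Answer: -1832187/11 ≈ -1.6656e+5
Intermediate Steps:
C(F) = -17/F + 4*F² (C(F) = (F² + 3*F²) - 17/F = 4*F² - 17/F = -17/F + 4*F²)
C(-4 + S(-4)*l)*(-86) = ((-17 + 4*(-4 + 6*(-3))³)/(-4 + 6*(-3)))*(-86) = ((-17 + 4*(-4 - 18)³)/(-4 - 18))*(-86) = ((-17 + 4*(-22)³)/(-22))*(-86) = -(-17 + 4*(-10648))/22*(-86) = -(-17 - 42592)/22*(-86) = -1/22*(-42609)*(-86) = (42609/22)*(-86) = -1832187/11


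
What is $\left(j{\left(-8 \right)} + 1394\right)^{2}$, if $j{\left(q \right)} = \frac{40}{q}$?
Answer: $1929321$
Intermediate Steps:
$\left(j{\left(-8 \right)} + 1394\right)^{2} = \left(\frac{40}{-8} + 1394\right)^{2} = \left(40 \left(- \frac{1}{8}\right) + 1394\right)^{2} = \left(-5 + 1394\right)^{2} = 1389^{2} = 1929321$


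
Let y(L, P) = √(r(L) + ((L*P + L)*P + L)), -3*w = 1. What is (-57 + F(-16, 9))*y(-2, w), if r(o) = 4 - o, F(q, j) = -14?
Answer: -142*√10/3 ≈ -149.68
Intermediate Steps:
w = -⅓ (w = -⅓*1 = -⅓ ≈ -0.33333)
y(L, P) = √(4 + P*(L + L*P)) (y(L, P) = √((4 - L) + ((L*P + L)*P + L)) = √((4 - L) + ((L + L*P)*P + L)) = √((4 - L) + (P*(L + L*P) + L)) = √((4 - L) + (L + P*(L + L*P))) = √(4 + P*(L + L*P)))
(-57 + F(-16, 9))*y(-2, w) = (-57 - 14)*√(4 - 2*(-⅓) - 2*(-⅓)²) = -71*√(4 + ⅔ - 2*⅑) = -71*√(4 + ⅔ - 2/9) = -142*√10/3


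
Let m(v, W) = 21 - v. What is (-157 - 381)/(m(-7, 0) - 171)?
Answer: 538/143 ≈ 3.7622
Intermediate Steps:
(-157 - 381)/(m(-7, 0) - 171) = (-157 - 381)/((21 - 1*(-7)) - 171) = -538/((21 + 7) - 171) = -538/(28 - 171) = -538/(-143) = -538*(-1/143) = 538/143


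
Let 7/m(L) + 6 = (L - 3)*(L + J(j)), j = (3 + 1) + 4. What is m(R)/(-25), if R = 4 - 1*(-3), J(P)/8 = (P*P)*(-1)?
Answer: 7/50650 ≈ 0.00013820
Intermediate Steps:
j = 8 (j = 4 + 4 = 8)
J(P) = -8*P**2 (J(P) = 8*((P*P)*(-1)) = 8*(P**2*(-1)) = 8*(-P**2) = -8*P**2)
R = 7 (R = 4 + 3 = 7)
m(L) = 7/(-6 + (-512 + L)*(-3 + L)) (m(L) = 7/(-6 + (L - 3)*(L - 8*8**2)) = 7/(-6 + (-3 + L)*(L - 8*64)) = 7/(-6 + (-3 + L)*(L - 512)) = 7/(-6 + (-3 + L)*(-512 + L)) = 7/(-6 + (-512 + L)*(-3 + L)))
m(R)/(-25) = (7/(1530 + 7**2 - 515*7))/(-25) = -7/(25*(1530 + 49 - 3605)) = -7/(25*(-2026)) = -7*(-1)/(25*2026) = -1/25*(-7/2026) = 7/50650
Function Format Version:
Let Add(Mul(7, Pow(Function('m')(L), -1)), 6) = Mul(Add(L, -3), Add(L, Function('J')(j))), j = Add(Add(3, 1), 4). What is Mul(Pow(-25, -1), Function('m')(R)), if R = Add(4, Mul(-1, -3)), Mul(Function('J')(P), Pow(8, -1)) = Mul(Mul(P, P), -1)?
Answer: Rational(7, 50650) ≈ 0.00013820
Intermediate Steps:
j = 8 (j = Add(4, 4) = 8)
Function('J')(P) = Mul(-8, Pow(P, 2)) (Function('J')(P) = Mul(8, Mul(Mul(P, P), -1)) = Mul(8, Mul(Pow(P, 2), -1)) = Mul(8, Mul(-1, Pow(P, 2))) = Mul(-8, Pow(P, 2)))
R = 7 (R = Add(4, 3) = 7)
Function('m')(L) = Mul(7, Pow(Add(-6, Mul(Add(-512, L), Add(-3, L))), -1)) (Function('m')(L) = Mul(7, Pow(Add(-6, Mul(Add(L, -3), Add(L, Mul(-8, Pow(8, 2))))), -1)) = Mul(7, Pow(Add(-6, Mul(Add(-3, L), Add(L, Mul(-8, 64)))), -1)) = Mul(7, Pow(Add(-6, Mul(Add(-3, L), Add(L, -512))), -1)) = Mul(7, Pow(Add(-6, Mul(Add(-3, L), Add(-512, L))), -1)) = Mul(7, Pow(Add(-6, Mul(Add(-512, L), Add(-3, L))), -1)))
Mul(Pow(-25, -1), Function('m')(R)) = Mul(Pow(-25, -1), Mul(7, Pow(Add(1530, Pow(7, 2), Mul(-515, 7)), -1))) = Mul(Rational(-1, 25), Mul(7, Pow(Add(1530, 49, -3605), -1))) = Mul(Rational(-1, 25), Mul(7, Pow(-2026, -1))) = Mul(Rational(-1, 25), Mul(7, Rational(-1, 2026))) = Mul(Rational(-1, 25), Rational(-7, 2026)) = Rational(7, 50650)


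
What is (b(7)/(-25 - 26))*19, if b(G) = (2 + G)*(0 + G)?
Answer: -399/17 ≈ -23.471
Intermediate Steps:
b(G) = G*(2 + G) (b(G) = (2 + G)*G = G*(2 + G))
(b(7)/(-25 - 26))*19 = ((7*(2 + 7))/(-25 - 26))*19 = ((7*9)/(-51))*19 = (63*(-1/51))*19 = -21/17*19 = -399/17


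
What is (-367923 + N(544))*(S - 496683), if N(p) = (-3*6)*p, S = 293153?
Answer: 76876333950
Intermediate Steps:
N(p) = -18*p
(-367923 + N(544))*(S - 496683) = (-367923 - 18*544)*(293153 - 496683) = (-367923 - 9792)*(-203530) = -377715*(-203530) = 76876333950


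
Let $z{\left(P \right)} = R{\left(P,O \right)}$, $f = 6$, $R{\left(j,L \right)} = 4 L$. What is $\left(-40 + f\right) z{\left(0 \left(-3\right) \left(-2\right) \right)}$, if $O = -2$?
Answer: $272$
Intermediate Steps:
$z{\left(P \right)} = -8$ ($z{\left(P \right)} = 4 \left(-2\right) = -8$)
$\left(-40 + f\right) z{\left(0 \left(-3\right) \left(-2\right) \right)} = \left(-40 + 6\right) \left(-8\right) = \left(-34\right) \left(-8\right) = 272$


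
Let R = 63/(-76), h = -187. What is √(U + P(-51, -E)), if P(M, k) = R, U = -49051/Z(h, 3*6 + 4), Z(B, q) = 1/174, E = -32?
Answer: I*√12324359253/38 ≈ 2921.4*I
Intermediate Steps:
Z(B, q) = 1/174
U = -8534874 (U = -49051/1/174 = -49051*174 = -8534874)
R = -63/76 (R = 63*(-1/76) = -63/76 ≈ -0.82895)
P(M, k) = -63/76
√(U + P(-51, -E)) = √(-8534874 - 63/76) = √(-648650487/76) = I*√12324359253/38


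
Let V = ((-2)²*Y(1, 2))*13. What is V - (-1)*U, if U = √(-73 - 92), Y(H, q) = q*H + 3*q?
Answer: 416 + I*√165 ≈ 416.0 + 12.845*I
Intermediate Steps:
Y(H, q) = 3*q + H*q (Y(H, q) = H*q + 3*q = 3*q + H*q)
U = I*√165 (U = √(-165) = I*√165 ≈ 12.845*I)
V = 416 (V = ((-2)²*(2*(3 + 1)))*13 = (4*(2*4))*13 = (4*8)*13 = 32*13 = 416)
V - (-1)*U = 416 - (-1)*I*√165 = 416 + I*√165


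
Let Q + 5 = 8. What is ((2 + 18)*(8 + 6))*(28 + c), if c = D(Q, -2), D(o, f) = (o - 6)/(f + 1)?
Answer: 8680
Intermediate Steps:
Q = 3 (Q = -5 + 8 = 3)
D(o, f) = (-6 + o)/(1 + f)
c = 3 (c = (-6 + 3)/(1 - 2) = -3/(-1) = -1*(-3) = 3)
((2 + 18)*(8 + 6))*(28 + c) = ((2 + 18)*(8 + 6))*(28 + 3) = (20*14)*31 = 280*31 = 8680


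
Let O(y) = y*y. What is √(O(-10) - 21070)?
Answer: 3*I*√2330 ≈ 144.81*I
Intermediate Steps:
O(y) = y²
√(O(-10) - 21070) = √((-10)² - 21070) = √(100 - 21070) = √(-20970) = 3*I*√2330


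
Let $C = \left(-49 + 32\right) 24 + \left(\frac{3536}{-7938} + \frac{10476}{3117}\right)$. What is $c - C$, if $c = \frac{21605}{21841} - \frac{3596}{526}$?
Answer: $\frac{9457055499488183}{23687810157753} \approx 399.24$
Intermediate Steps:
$c = - \frac{33588003}{5744183}$ ($c = 21605 \cdot \frac{1}{21841} - \frac{1798}{263} = \frac{21605}{21841} - \frac{1798}{263} = - \frac{33588003}{5744183} \approx -5.8473$)
$C = - \frac{1670483932}{4123791}$ ($C = \left(-17\right) 24 + \left(3536 \left(- \frac{1}{7938}\right) + 10476 \cdot \frac{1}{3117}\right) = -408 + \left(- \frac{1768}{3969} + \frac{3492}{1039}\right) = -408 + \frac{12022796}{4123791} = - \frac{1670483932}{4123791} \approx -405.08$)
$c - C = - \frac{33588003}{5744183} - - \frac{1670483932}{4123791} = - \frac{33588003}{5744183} + \frac{1670483932}{4123791} = \frac{9457055499488183}{23687810157753}$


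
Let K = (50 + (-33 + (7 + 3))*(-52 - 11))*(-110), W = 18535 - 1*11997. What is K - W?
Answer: -171428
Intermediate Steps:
W = 6538 (W = 18535 - 11997 = 6538)
K = -164890 (K = (50 + (-33 + 10)*(-63))*(-110) = (50 - 23*(-63))*(-110) = (50 + 1449)*(-110) = 1499*(-110) = -164890)
K - W = -164890 - 1*6538 = -164890 - 6538 = -171428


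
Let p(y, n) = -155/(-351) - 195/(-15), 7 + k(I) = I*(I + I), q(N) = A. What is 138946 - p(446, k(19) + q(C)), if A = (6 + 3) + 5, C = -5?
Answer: 48765328/351 ≈ 1.3893e+5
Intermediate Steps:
A = 14 (A = 9 + 5 = 14)
q(N) = 14
k(I) = -7 + 2*I**2 (k(I) = -7 + I*(I + I) = -7 + I*(2*I) = -7 + 2*I**2)
p(y, n) = 4718/351 (p(y, n) = -155*(-1/351) - 195*(-1/15) = 155/351 + 13 = 4718/351)
138946 - p(446, k(19) + q(C)) = 138946 - 1*4718/351 = 138946 - 4718/351 = 48765328/351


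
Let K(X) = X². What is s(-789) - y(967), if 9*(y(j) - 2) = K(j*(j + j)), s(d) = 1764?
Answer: -3497565735826/9 ≈ -3.8862e+11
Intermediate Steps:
y(j) = 2 + 4*j⁴/9 (y(j) = 2 + (j*(j + j))²/9 = 2 + (j*(2*j))²/9 = 2 + (2*j²)²/9 = 2 + (4*j⁴)/9 = 2 + 4*j⁴/9)
s(-789) - y(967) = 1764 - (2 + (4/9)*967⁴) = 1764 - (2 + (4/9)*874391437921) = 1764 - (2 + 3497565751684/9) = 1764 - 1*3497565751702/9 = 1764 - 3497565751702/9 = -3497565735826/9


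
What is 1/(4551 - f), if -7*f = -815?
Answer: 7/31042 ≈ 0.00022550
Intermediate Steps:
f = 815/7 (f = -⅐*(-815) = 815/7 ≈ 116.43)
1/(4551 - f) = 1/(4551 - 1*815/7) = 1/(4551 - 815/7) = 1/(31042/7) = 7/31042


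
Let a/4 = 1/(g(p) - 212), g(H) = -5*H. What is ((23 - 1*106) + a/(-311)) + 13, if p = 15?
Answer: -6247986/89257 ≈ -70.000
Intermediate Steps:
a = -4/287 (a = 4/(-5*15 - 212) = 4/(-75 - 212) = 4/(-287) = 4*(-1/287) = -4/287 ≈ -0.013937)
((23 - 1*106) + a/(-311)) + 13 = ((23 - 1*106) - 4/287/(-311)) + 13 = ((23 - 106) - 4/287*(-1/311)) + 13 = (-83 + 4/89257) + 13 = -7408327/89257 + 13 = -6247986/89257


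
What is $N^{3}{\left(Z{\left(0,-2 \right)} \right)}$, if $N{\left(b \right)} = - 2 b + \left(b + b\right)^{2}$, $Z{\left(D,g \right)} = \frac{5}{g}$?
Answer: $27000$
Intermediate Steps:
$N{\left(b \right)} = - 2 b + 4 b^{2}$ ($N{\left(b \right)} = - 2 b + \left(2 b\right)^{2} = - 2 b + 4 b^{2}$)
$N^{3}{\left(Z{\left(0,-2 \right)} \right)} = \left(2 \frac{5}{-2} \left(-1 + 2 \frac{5}{-2}\right)\right)^{3} = \left(2 \cdot 5 \left(- \frac{1}{2}\right) \left(-1 + 2 \cdot 5 \left(- \frac{1}{2}\right)\right)\right)^{3} = \left(2 \left(- \frac{5}{2}\right) \left(-1 + 2 \left(- \frac{5}{2}\right)\right)\right)^{3} = \left(2 \left(- \frac{5}{2}\right) \left(-1 - 5\right)\right)^{3} = \left(2 \left(- \frac{5}{2}\right) \left(-6\right)\right)^{3} = 30^{3} = 27000$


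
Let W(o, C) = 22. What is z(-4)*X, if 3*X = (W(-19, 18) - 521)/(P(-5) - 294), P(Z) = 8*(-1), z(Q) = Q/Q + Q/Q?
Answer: 499/453 ≈ 1.1015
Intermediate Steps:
z(Q) = 2 (z(Q) = 1 + 1 = 2)
P(Z) = -8
X = 499/906 (X = ((22 - 521)/(-8 - 294))/3 = (-499/(-302))/3 = (-499*(-1/302))/3 = (1/3)*(499/302) = 499/906 ≈ 0.55077)
z(-4)*X = 2*(499/906) = 499/453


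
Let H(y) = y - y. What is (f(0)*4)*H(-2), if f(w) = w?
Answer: 0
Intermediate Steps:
H(y) = 0
(f(0)*4)*H(-2) = (0*4)*0 = 0*0 = 0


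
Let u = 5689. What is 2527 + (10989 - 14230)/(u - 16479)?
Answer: 27269571/10790 ≈ 2527.3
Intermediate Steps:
2527 + (10989 - 14230)/(u - 16479) = 2527 + (10989 - 14230)/(5689 - 16479) = 2527 - 3241/(-10790) = 2527 - 3241*(-1/10790) = 2527 + 3241/10790 = 27269571/10790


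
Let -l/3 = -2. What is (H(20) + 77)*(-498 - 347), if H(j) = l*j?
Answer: -166465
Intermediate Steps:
l = 6 (l = -3*(-2) = 6)
H(j) = 6*j
(H(20) + 77)*(-498 - 347) = (6*20 + 77)*(-498 - 347) = (120 + 77)*(-845) = 197*(-845) = -166465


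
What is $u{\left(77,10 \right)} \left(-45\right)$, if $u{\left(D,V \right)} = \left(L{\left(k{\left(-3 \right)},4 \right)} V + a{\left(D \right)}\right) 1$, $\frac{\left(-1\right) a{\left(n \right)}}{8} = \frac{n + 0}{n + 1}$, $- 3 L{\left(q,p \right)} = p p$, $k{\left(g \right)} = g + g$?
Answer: $\frac{35820}{13} \approx 2755.4$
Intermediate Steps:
$k{\left(g \right)} = 2 g$
$L{\left(q,p \right)} = - \frac{p^{2}}{3}$ ($L{\left(q,p \right)} = - \frac{p p}{3} = - \frac{p^{2}}{3}$)
$a{\left(n \right)} = - \frac{8 n}{1 + n}$ ($a{\left(n \right)} = - 8 \frac{n + 0}{n + 1} = - 8 \frac{n}{1 + n} = - \frac{8 n}{1 + n}$)
$u{\left(D,V \right)} = - \frac{16 V}{3} - \frac{8 D}{1 + D}$ ($u{\left(D,V \right)} = \left(- \frac{4^{2}}{3} V - \frac{8 D}{1 + D}\right) 1 = \left(\left(- \frac{1}{3}\right) 16 V - \frac{8 D}{1 + D}\right) 1 = \left(- \frac{16 V}{3} - \frac{8 D}{1 + D}\right) 1 = - \frac{16 V}{3} - \frac{8 D}{1 + D}$)
$u{\left(77,10 \right)} \left(-45\right) = \frac{8 \left(\left(-3\right) 77 - 20 \left(1 + 77\right)\right)}{3 \left(1 + 77\right)} \left(-45\right) = \frac{8 \left(-231 - 20 \cdot 78\right)}{3 \cdot 78} \left(-45\right) = \frac{8}{3} \cdot \frac{1}{78} \left(-231 - 1560\right) \left(-45\right) = \frac{8}{3} \cdot \frac{1}{78} \left(-1791\right) \left(-45\right) = \left(- \frac{796}{13}\right) \left(-45\right) = \frac{35820}{13}$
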